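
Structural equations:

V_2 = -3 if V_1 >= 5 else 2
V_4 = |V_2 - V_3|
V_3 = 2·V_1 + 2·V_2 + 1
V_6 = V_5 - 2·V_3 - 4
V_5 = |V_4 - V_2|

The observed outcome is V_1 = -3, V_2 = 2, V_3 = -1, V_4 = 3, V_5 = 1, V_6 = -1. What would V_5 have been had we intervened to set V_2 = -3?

11

do(V_2=-3) replaces the equation V_2 = -3 if V_1 >= 5 else 2 with the constant V_2 = -3.
V_3 = 2·V_1 + 2·V_2 + 1  [with V_1=-3, V_2=-3]  = -11
V_4 = |V_2 - V_3|  [with V_2=-3, V_3=-11]  = 8
V_5 = |V_4 - V_2|  [with V_4=8, V_2=-3]  = 11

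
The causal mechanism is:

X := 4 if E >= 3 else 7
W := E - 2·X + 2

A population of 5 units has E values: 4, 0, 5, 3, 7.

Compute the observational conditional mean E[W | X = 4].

E[W|X=4] averages over only the 4 units with X=4 (E = 4, 5, 3, 7): W = -2, -1, -3, 1, mean -1.25.

-1.25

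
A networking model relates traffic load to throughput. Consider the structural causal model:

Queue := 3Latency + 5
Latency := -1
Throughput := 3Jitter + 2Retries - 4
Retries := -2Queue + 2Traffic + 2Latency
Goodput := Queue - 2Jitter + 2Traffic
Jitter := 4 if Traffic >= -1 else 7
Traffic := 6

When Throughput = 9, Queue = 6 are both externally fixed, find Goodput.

10

Under do(Throughput = 9, Queue = 6), each intervened variable's structural equation is replaced by its fixed value.
Jitter = 4 if Traffic >= -1 else 7  [with Traffic=6]  = 4
Goodput = Queue - 2Jitter + 2Traffic  [with Queue=6, Jitter=4, Traffic=6]  = 10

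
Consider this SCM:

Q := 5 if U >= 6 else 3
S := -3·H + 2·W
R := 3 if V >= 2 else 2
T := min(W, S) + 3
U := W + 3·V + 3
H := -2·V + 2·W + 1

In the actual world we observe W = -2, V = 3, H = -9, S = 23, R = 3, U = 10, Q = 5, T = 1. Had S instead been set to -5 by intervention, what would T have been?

do(S=-5) replaces the equation S := -3·H + 2·W with the constant S = -5.
T = min(W, S) + 3  [with W=-2, S=-5]  = -2

-2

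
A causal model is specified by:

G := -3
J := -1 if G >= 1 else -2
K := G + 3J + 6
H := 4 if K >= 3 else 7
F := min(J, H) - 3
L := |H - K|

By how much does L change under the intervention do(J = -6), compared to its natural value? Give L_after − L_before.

12

Under do(J=-6), the mechanism J := -1 if G >= 1 else -2 is discarded; J is fixed at -6.
K = G + 3J + 6  [with G=-3, J=-6]  = -15
H = 4 if K >= 3 else 7  [with K=-15]  = 7
L = |H - K|  [with H=7, K=-15]  = 22
Without intervention: J = -1 if G >= 1 else -2  [with G=-3]  = -2; K = G + 3J + 6  [with G=-3, J=-2]  = -3; H = 4 if K >= 3 else 7  [with K=-3]  = 7; L = |H - K|  [with H=7, K=-3]  = 10.
Change = 22 − 10 = 12.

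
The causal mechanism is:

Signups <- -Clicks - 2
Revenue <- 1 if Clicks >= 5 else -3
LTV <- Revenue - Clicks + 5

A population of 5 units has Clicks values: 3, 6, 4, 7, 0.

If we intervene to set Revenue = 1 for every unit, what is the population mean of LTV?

The intervention sets Revenue=1 in all 5 units regardless of Clicks. Recomputing LTV per unit gives 3, 0, 2, -1, 6; average 2.

2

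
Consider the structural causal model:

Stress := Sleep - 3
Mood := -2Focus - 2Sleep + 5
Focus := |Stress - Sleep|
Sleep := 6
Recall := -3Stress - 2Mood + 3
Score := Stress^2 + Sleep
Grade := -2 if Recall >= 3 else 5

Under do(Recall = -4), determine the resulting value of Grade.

5

Intervening sets Recall = -4 and removes its equation (Recall := -3Stress - 2Mood + 3).
Grade = -2 if Recall >= 3 else 5  [with Recall=-4]  = 5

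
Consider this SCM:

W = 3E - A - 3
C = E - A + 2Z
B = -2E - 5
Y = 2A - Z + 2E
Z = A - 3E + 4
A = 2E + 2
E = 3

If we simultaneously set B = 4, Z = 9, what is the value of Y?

The joint intervention fixes B = 4, Z = 9, removing each variable's own equation.
A = 2E + 2  [with E=3]  = 8
Y = 2A - Z + 2E  [with A=8, Z=9, E=3]  = 13

13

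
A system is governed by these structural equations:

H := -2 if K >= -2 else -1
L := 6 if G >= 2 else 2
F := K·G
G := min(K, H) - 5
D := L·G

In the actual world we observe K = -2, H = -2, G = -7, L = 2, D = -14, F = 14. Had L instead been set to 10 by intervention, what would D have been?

Intervening sets L = 10 and removes its equation (L := 6 if G >= 2 else 2).
H = -2 if K >= -2 else -1  [with K=-2]  = -2
G = min(K, H) - 5  [with K=-2, H=-2]  = -7
D = L·G  [with L=10, G=-7]  = -70

-70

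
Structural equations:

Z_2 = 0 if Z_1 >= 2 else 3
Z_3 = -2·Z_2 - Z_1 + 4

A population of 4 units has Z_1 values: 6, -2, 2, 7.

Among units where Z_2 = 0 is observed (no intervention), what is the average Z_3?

-1

Conditioning on Z_2=0 selects the 3 unit(s) with Z_1 ∈ {6, 2, 7}. Their Z_3 values: -2, 2, -3. Mean = -1.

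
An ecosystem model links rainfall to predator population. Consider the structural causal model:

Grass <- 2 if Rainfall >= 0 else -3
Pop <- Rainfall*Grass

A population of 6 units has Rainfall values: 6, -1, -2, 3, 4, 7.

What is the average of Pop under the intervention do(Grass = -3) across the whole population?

Every unit gets Grass=-3 under the intervention. Pop values become -18, 3, 6, -9, -12, -21; E[Pop|do(Grass=-3)] = -8.5.

-8.5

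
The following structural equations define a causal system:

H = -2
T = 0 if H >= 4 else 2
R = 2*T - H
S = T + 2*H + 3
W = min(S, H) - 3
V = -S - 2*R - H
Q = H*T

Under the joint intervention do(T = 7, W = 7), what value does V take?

Setting T = 7, W = 7 by intervention discards those variables' equations.
R = 2*T - H  [with T=7, H=-2]  = 16
S = T + 2*H + 3  [with T=7, H=-2]  = 6
V = -S - 2*R - H  [with S=6, R=16, H=-2]  = -36

-36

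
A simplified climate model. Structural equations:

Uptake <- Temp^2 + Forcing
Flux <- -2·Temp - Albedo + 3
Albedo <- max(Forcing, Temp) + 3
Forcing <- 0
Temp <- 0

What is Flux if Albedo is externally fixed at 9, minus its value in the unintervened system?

The intervention breaks the incoming arrows to Albedo: Albedo <- max(Forcing, Temp) + 3 no longer applies, and Albedo = 9.
Flux = -2·Temp - Albedo + 3  [with Temp=0, Albedo=9]  = -6
Without intervention: Albedo = max(Forcing, Temp) + 3  [with Forcing=0, Temp=0]  = 3; Flux = -2·Temp - Albedo + 3  [with Temp=0, Albedo=3]  = 0.
Change = -6 − 0 = -6.

-6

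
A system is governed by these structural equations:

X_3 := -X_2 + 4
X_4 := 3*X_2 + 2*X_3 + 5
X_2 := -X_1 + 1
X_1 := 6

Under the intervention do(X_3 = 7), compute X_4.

The intervention breaks the incoming arrows to X_3: X_3 := -X_2 + 4 no longer applies, and X_3 = 7.
X_2 = -X_1 + 1  [with X_1=6]  = -5
X_4 = 3*X_2 + 2*X_3 + 5  [with X_2=-5, X_3=7]  = 4

4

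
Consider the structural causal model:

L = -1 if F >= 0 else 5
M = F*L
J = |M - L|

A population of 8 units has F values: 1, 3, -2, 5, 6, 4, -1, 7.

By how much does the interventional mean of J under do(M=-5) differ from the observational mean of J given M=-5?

-1.5

Every unit gets M=-5 under the intervention. J values become 4, 4, 10, 4, 4, 4, 10, 4; E[J|do(M=-5)] = 5.5.
E[J|M=-5] averages over only the 2 units with M=-5 (F = 5, -1): J = 4, 10, mean 7.
Difference = 5.5 − 7 = -1.5.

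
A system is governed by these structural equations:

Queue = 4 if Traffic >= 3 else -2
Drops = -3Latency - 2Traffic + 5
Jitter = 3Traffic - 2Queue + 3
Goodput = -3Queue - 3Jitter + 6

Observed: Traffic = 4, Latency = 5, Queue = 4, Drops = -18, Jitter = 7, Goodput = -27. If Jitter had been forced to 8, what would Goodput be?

-30

The intervention breaks the incoming arrows to Jitter: Jitter = 3Traffic - 2Queue + 3 no longer applies, and Jitter = 8.
Queue = 4 if Traffic >= 3 else -2  [with Traffic=4]  = 4
Goodput = -3Queue - 3Jitter + 6  [with Queue=4, Jitter=8]  = -30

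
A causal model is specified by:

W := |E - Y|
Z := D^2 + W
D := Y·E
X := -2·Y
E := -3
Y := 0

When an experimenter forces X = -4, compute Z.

The intervention breaks the incoming arrows to X: X := -2·Y no longer applies, and X = -4.
Since Z is not a descendant of the intervened variable, it is unaffected.
D = Y·E  [with Y=0, E=-3]  = 0
W = |E - Y|  [with E=-3, Y=0]  = 3
Z = D^2 + W  [with D=0, W=3]  = 3

3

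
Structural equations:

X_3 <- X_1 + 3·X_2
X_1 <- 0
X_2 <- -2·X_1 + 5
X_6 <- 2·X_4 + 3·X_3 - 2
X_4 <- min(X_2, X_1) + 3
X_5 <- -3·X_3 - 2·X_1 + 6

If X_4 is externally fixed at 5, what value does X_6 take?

53

Under do(X_4=5), the mechanism X_4 <- min(X_2, X_1) + 3 is discarded; X_4 is fixed at 5.
X_2 = -2·X_1 + 5  [with X_1=0]  = 5
X_3 = X_1 + 3·X_2  [with X_1=0, X_2=5]  = 15
X_6 = 2·X_4 + 3·X_3 - 2  [with X_4=5, X_3=15]  = 53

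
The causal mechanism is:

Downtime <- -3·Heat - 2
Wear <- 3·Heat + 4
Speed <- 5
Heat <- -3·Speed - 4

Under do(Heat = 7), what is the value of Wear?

25

The intervention breaks the incoming arrows to Heat: Heat <- -3·Speed - 4 no longer applies, and Heat = 7.
Wear = 3·Heat + 4  [with Heat=7]  = 25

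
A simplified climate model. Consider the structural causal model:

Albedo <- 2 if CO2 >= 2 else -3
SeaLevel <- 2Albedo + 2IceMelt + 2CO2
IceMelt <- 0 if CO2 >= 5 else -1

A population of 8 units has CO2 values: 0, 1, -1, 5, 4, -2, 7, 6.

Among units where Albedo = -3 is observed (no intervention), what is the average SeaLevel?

-9

Conditioning on Albedo=-3 selects the 4 unit(s) with CO2 ∈ {0, 1, -1, -2}. Their SeaLevel values: -8, -6, -10, -12. Mean = -9.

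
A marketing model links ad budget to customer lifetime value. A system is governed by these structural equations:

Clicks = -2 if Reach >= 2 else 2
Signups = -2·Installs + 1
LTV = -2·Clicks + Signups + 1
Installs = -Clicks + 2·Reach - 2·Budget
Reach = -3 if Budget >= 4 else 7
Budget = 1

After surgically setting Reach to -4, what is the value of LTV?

22

Under do(Reach=-4), the mechanism Reach = -3 if Budget >= 4 else 7 is discarded; Reach is fixed at -4.
Clicks = -2 if Reach >= 2 else 2  [with Reach=-4]  = 2
Installs = -Clicks + 2·Reach - 2·Budget  [with Clicks=2, Reach=-4, Budget=1]  = -12
Signups = -2·Installs + 1  [with Installs=-12]  = 25
LTV = -2·Clicks + Signups + 1  [with Clicks=2, Signups=25]  = 22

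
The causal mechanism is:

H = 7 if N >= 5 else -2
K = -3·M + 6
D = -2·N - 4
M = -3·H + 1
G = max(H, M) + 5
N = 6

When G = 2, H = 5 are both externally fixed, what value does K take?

Setting G = 2, H = 5 by intervention discards those variables' equations.
M = -3·H + 1  [with H=5]  = -14
K = -3·M + 6  [with M=-14]  = 48

48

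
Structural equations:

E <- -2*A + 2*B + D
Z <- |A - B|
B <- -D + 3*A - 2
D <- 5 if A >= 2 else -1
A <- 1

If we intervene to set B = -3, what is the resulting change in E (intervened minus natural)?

-10

The intervention breaks the incoming arrows to B: B <- -D + 3*A - 2 no longer applies, and B = -3.
D = 5 if A >= 2 else -1  [with A=1]  = -1
E = -2*A + 2*B + D  [with A=1, B=-3, D=-1]  = -9
Without intervention: D = 5 if A >= 2 else -1  [with A=1]  = -1; B = -D + 3*A - 2  [with D=-1, A=1]  = 2; E = -2*A + 2*B + D  [with A=1, B=2, D=-1]  = 1.
Change = -9 − 1 = -10.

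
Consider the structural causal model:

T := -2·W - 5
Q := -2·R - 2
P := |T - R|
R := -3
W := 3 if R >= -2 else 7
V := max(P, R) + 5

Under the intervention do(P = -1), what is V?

Under do(P=-1), the mechanism P := |T - R| is discarded; P is fixed at -1.
V = max(P, R) + 5  [with P=-1, R=-3]  = 4

4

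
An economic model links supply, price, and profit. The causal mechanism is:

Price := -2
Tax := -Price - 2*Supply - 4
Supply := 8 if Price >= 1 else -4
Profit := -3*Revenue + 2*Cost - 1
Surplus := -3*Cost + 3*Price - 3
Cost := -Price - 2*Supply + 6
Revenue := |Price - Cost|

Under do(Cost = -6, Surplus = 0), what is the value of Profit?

-25

Under do(Cost = -6, Surplus = 0), each intervened variable's structural equation is replaced by its fixed value.
Revenue = |Price - Cost|  [with Price=-2, Cost=-6]  = 4
Profit = -3*Revenue + 2*Cost - 1  [with Revenue=4, Cost=-6]  = -25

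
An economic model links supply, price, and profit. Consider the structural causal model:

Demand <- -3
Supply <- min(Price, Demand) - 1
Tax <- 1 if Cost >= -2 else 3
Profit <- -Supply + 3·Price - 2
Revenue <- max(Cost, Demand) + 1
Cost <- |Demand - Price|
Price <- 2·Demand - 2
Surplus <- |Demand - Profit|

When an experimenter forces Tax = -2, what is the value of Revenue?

do(Tax=-2) replaces the equation Tax <- 1 if Cost >= -2 else 3 with the constant Tax = -2.
Since Revenue is not a descendant of the intervened variable, it is unaffected.
Price = 2·Demand - 2  [with Demand=-3]  = -8
Cost = |Demand - Price|  [with Demand=-3, Price=-8]  = 5
Revenue = max(Cost, Demand) + 1  [with Cost=5, Demand=-3]  = 6

6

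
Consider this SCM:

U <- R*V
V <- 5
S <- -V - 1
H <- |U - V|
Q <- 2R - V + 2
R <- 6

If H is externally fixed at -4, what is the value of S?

-6

do(H=-4) replaces the equation H <- |U - V| with the constant H = -4.
Since S is not a descendant of the intervened variable, it is unaffected.
S = -V - 1  [with V=5]  = -6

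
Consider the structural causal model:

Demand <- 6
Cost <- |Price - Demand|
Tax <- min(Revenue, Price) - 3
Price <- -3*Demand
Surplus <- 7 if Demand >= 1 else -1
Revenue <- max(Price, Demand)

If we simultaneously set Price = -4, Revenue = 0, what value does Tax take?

Setting Price = -4, Revenue = 0 by intervention discards those variables' equations.
Tax = min(Revenue, Price) - 3  [with Revenue=0, Price=-4]  = -7

-7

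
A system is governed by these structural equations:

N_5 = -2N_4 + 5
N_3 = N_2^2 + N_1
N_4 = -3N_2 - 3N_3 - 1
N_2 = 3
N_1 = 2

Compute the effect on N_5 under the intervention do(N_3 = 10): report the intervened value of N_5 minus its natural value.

do(N_3=10) replaces the equation N_3 = N_2^2 + N_1 with the constant N_3 = 10.
N_4 = -3N_2 - 3N_3 - 1  [with N_2=3, N_3=10]  = -40
N_5 = -2N_4 + 5  [with N_4=-40]  = 85
Without intervention: N_3 = N_2^2 + N_1  [with N_2=3, N_1=2]  = 11; N_4 = -3N_2 - 3N_3 - 1  [with N_2=3, N_3=11]  = -43; N_5 = -2N_4 + 5  [with N_4=-43]  = 91.
Change = 85 − 91 = -6.

-6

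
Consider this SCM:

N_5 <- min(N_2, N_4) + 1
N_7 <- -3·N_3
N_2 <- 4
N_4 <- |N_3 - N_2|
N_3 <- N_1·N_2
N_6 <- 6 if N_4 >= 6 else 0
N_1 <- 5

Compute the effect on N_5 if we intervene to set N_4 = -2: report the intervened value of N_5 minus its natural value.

Intervening sets N_4 = -2 and removes its equation (N_4 <- |N_3 - N_2|).
N_5 = min(N_2, N_4) + 1  [with N_2=4, N_4=-2]  = -1
Without intervention: N_3 = N_1·N_2  [with N_1=5, N_2=4]  = 20; N_4 = |N_3 - N_2|  [with N_3=20, N_2=4]  = 16; N_5 = min(N_2, N_4) + 1  [with N_2=4, N_4=16]  = 5.
Change = -1 − 5 = -6.

-6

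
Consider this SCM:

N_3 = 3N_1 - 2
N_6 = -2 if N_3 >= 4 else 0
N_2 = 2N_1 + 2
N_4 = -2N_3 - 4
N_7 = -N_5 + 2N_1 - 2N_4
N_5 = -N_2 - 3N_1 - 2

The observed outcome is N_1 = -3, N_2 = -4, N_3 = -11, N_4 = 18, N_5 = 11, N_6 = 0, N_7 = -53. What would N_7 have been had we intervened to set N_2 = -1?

-50

Under do(N_2=-1), the mechanism N_2 = 2N_1 + 2 is discarded; N_2 is fixed at -1.
N_3 = 3N_1 - 2  [with N_1=-3]  = -11
N_4 = -2N_3 - 4  [with N_3=-11]  = 18
N_5 = -N_2 - 3N_1 - 2  [with N_2=-1, N_1=-3]  = 8
N_7 = -N_5 + 2N_1 - 2N_4  [with N_5=8, N_1=-3, N_4=18]  = -50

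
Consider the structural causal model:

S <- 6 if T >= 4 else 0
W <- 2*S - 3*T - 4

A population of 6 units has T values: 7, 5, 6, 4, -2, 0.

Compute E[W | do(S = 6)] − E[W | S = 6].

6.5

do(S=6) breaks S's dependence on T. With S=6 fixed, W across the units is -13, -7, -10, -4, 14, 8, mean -2.
E[W|S=6] averages over only the 4 units with S=6 (T = 7, 5, 6, 4): W = -13, -7, -10, -4, mean -8.5.
Difference = -2 − (-8.5) = 6.5.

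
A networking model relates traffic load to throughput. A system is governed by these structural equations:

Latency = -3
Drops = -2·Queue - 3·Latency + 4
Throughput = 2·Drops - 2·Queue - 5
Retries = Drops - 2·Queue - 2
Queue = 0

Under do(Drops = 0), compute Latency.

Under do(Drops=0), the mechanism Drops = -2·Queue - 3·Latency + 4 is discarded; Drops is fixed at 0.
Latency is not downstream of the intervention, so its value is determined by the original equations.

-3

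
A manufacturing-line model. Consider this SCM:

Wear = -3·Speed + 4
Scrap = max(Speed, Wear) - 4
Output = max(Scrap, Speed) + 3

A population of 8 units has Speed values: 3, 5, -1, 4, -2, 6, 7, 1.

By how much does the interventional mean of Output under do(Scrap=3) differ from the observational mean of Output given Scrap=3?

-0.75

Every unit gets Scrap=3 under the intervention. Output values become 6, 8, 6, 7, 6, 9, 10, 6; E[Output|do(Scrap=3)] = 7.25.
Conditioning on Scrap=3 selects the 2 unit(s) with Speed ∈ {-1, 7}. Their Output values: 6, 10. Mean = 8.
Difference = 7.25 − 8 = -0.75.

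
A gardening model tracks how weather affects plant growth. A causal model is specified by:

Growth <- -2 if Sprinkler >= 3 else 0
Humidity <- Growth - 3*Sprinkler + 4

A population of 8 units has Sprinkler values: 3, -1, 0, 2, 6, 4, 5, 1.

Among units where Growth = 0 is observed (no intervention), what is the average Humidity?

2.5

Conditioning on Growth=0 selects the 4 unit(s) with Sprinkler ∈ {-1, 0, 2, 1}. Their Humidity values: 7, 4, -2, 1. Mean = 2.5.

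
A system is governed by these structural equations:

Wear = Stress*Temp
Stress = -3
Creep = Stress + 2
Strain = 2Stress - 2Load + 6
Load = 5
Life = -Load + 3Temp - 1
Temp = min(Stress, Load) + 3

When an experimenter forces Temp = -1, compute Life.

The intervention breaks the incoming arrows to Temp: Temp = min(Stress, Load) + 3 no longer applies, and Temp = -1.
Life = -Load + 3Temp - 1  [with Load=5, Temp=-1]  = -9

-9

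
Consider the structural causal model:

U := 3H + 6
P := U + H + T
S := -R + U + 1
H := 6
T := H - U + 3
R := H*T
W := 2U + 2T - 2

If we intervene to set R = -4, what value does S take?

Under do(R=-4), the mechanism R := H*T is discarded; R is fixed at -4.
U = 3H + 6  [with H=6]  = 24
S = -R + U + 1  [with R=-4, U=24]  = 29

29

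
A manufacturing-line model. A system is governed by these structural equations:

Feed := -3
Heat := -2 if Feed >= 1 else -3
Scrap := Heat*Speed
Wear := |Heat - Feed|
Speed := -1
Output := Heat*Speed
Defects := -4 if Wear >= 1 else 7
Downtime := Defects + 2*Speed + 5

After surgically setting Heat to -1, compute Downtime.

-1

The intervention breaks the incoming arrows to Heat: Heat := -2 if Feed >= 1 else -3 no longer applies, and Heat = -1.
Wear = |Heat - Feed|  [with Heat=-1, Feed=-3]  = 2
Defects = -4 if Wear >= 1 else 7  [with Wear=2]  = -4
Downtime = Defects + 2*Speed + 5  [with Defects=-4, Speed=-1]  = -1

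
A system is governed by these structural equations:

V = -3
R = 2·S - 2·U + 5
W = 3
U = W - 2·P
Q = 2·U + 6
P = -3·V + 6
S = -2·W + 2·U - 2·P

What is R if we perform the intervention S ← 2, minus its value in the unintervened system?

184

The intervention breaks the incoming arrows to S: S = -2·W + 2·U - 2·P no longer applies, and S = 2.
P = -3·V + 6  [with V=-3]  = 15
U = W - 2·P  [with W=3, P=15]  = -27
R = 2·S - 2·U + 5  [with S=2, U=-27]  = 63
Without intervention: P = -3·V + 6  [with V=-3]  = 15; U = W - 2·P  [with W=3, P=15]  = -27; S = -2·W + 2·U - 2·P  [with W=3, U=-27, P=15]  = -90; R = 2·S - 2·U + 5  [with S=-90, U=-27]  = -121.
Change = 63 − (-121) = 184.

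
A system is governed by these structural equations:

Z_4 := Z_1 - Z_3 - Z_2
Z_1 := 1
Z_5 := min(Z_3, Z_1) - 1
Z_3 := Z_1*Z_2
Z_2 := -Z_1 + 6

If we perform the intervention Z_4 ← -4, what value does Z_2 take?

5

The intervention breaks the incoming arrows to Z_4: Z_4 := Z_1 - Z_3 - Z_2 no longer applies, and Z_4 = -4.
Since Z_2 is not a descendant of the intervened variable, it is unaffected.
Z_2 = -Z_1 + 6  [with Z_1=1]  = 5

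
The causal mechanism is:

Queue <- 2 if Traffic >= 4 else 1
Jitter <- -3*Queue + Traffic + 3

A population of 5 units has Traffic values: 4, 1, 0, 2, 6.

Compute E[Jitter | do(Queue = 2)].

-0.4

The intervention sets Queue=2 in all 5 units regardless of Traffic. Recomputing Jitter per unit gives 1, -2, -3, -1, 3; average -0.4.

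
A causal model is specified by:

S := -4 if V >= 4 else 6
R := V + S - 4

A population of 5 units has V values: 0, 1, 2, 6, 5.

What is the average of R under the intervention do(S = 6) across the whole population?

4.8

do(S=6) breaks S's dependence on V. With S=6 fixed, R across the units is 2, 3, 4, 8, 7, mean 4.8.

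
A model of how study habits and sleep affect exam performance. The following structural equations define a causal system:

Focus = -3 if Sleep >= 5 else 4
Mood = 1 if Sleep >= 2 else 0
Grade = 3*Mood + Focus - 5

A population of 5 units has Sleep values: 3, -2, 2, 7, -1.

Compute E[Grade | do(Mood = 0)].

Under do(Mood=0), Mood's equation is replaced by Mood=0 for every unit. Per-unit Grade: -1, -1, -1, -8, -1. Mean = -2.4.

-2.4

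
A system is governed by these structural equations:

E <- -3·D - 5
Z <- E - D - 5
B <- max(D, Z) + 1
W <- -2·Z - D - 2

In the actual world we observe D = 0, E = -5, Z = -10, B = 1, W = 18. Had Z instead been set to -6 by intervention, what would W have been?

10

do(Z=-6) replaces the equation Z <- E - D - 5 with the constant Z = -6.
W = -2·Z - D - 2  [with Z=-6, D=0]  = 10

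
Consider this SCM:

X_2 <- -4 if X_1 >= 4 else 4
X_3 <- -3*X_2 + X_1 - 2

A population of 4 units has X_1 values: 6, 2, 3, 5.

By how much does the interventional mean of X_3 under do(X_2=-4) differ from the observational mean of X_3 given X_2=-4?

-1.5

Every unit gets X_2=-4 under the intervention. X_3 values become 16, 12, 13, 15; E[X_3|do(X_2=-4)] = 14.
E[X_3|X_2=-4] averages over only the 2 units with X_2=-4 (X_1 = 6, 5): X_3 = 16, 15, mean 15.5.
Difference = 14 − 15.5 = -1.5.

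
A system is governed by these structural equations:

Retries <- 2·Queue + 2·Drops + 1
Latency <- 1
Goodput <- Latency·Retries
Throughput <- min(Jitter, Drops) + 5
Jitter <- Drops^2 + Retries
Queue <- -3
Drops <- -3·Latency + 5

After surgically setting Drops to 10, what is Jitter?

do(Drops=10) replaces the equation Drops <- -3·Latency + 5 with the constant Drops = 10.
Retries = 2·Queue + 2·Drops + 1  [with Queue=-3, Drops=10]  = 15
Jitter = Drops^2 + Retries  [with Drops=10, Retries=15]  = 115

115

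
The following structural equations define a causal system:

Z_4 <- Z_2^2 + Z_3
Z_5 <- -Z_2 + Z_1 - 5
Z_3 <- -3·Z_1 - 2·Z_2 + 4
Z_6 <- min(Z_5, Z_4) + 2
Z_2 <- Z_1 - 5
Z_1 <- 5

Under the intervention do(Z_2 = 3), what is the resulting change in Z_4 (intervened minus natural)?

3

Under do(Z_2=3), the mechanism Z_2 <- Z_1 - 5 is discarded; Z_2 is fixed at 3.
Z_3 = -3·Z_1 - 2·Z_2 + 4  [with Z_1=5, Z_2=3]  = -17
Z_4 = Z_2^2 + Z_3  [with Z_2=3, Z_3=-17]  = -8
Without intervention: Z_2 = Z_1 - 5  [with Z_1=5]  = 0; Z_3 = -3·Z_1 - 2·Z_2 + 4  [with Z_1=5, Z_2=0]  = -11; Z_4 = Z_2^2 + Z_3  [with Z_2=0, Z_3=-11]  = -11.
Change = -8 − (-11) = 3.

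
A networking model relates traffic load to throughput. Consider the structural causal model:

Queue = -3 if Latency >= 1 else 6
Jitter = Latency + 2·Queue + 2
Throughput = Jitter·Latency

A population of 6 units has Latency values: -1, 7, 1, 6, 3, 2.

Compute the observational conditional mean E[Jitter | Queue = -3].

-0.2

Observing Queue=-3 restricts to units where Queue's equation naturally yields -3: Latency ∈ {7, 1, 6, 3, 2}. In that subpopulation Jitter = 3, -3, 2, -1, -2, mean -0.2.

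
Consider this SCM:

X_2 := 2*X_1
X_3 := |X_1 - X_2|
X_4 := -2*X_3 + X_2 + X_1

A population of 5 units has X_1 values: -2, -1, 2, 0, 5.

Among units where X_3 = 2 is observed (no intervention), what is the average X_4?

E[X_4|X_3=2] averages over only the 2 units with X_3=2 (X_1 = -2, 2): X_4 = -10, 2, mean -4.

-4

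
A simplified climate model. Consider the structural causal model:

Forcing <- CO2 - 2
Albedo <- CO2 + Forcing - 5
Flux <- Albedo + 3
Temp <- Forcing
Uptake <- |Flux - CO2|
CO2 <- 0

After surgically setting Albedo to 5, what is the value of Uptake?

Under do(Albedo=5), the mechanism Albedo <- CO2 + Forcing - 5 is discarded; Albedo is fixed at 5.
Flux = Albedo + 3  [with Albedo=5]  = 8
Uptake = |Flux - CO2|  [with Flux=8, CO2=0]  = 8

8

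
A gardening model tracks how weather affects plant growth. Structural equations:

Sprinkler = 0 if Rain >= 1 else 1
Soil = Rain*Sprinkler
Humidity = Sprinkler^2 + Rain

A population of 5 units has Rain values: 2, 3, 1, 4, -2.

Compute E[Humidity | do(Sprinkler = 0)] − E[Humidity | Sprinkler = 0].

do(Sprinkler=0) breaks Sprinkler's dependence on Rain. With Sprinkler=0 fixed, Humidity across the units is 2, 3, 1, 4, -2, mean 1.6.
Observing Sprinkler=0 restricts to units where Sprinkler's equation naturally yields 0: Rain ∈ {2, 3, 1, 4}. In that subpopulation Humidity = 2, 3, 1, 4, mean 2.5.
Difference = 1.6 − 2.5 = -0.9.

-0.9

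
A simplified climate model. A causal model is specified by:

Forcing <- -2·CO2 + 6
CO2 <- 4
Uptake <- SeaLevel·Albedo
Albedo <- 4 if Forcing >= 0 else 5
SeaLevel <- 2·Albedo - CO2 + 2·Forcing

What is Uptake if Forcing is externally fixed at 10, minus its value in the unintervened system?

do(Forcing=10) replaces the equation Forcing <- -2·CO2 + 6 with the constant Forcing = 10.
Albedo = 4 if Forcing >= 0 else 5  [with Forcing=10]  = 4
SeaLevel = 2·Albedo - CO2 + 2·Forcing  [with Albedo=4, CO2=4, Forcing=10]  = 24
Uptake = SeaLevel·Albedo  [with SeaLevel=24, Albedo=4]  = 96
Without intervention: Forcing = -2·CO2 + 6  [with CO2=4]  = -2; Albedo = 4 if Forcing >= 0 else 5  [with Forcing=-2]  = 5; SeaLevel = 2·Albedo - CO2 + 2·Forcing  [with Albedo=5, CO2=4, Forcing=-2]  = 2; Uptake = SeaLevel·Albedo  [with SeaLevel=2, Albedo=5]  = 10.
Change = 96 − 10 = 86.

86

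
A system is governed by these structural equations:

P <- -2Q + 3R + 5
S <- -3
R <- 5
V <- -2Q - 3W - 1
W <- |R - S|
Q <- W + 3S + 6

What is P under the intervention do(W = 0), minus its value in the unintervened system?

The intervention breaks the incoming arrows to W: W <- |R - S| no longer applies, and W = 0.
Q = W + 3S + 6  [with W=0, S=-3]  = -3
P = -2Q + 3R + 5  [with Q=-3, R=5]  = 26
Without intervention: W = |R - S|  [with R=5, S=-3]  = 8; Q = W + 3S + 6  [with W=8, S=-3]  = 5; P = -2Q + 3R + 5  [with Q=5, R=5]  = 10.
Change = 26 − 10 = 16.

16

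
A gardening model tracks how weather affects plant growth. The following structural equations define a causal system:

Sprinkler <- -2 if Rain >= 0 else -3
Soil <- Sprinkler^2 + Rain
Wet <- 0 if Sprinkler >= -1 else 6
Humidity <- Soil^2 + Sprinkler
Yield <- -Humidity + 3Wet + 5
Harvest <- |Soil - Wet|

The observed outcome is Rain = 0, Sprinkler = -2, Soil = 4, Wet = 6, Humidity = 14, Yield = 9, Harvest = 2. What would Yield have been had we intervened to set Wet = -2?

-15

Under do(Wet=-2), the mechanism Wet <- 0 if Sprinkler >= -1 else 6 is discarded; Wet is fixed at -2.
Sprinkler = -2 if Rain >= 0 else -3  [with Rain=0]  = -2
Soil = Sprinkler^2 + Rain  [with Sprinkler=-2, Rain=0]  = 4
Humidity = Soil^2 + Sprinkler  [with Soil=4, Sprinkler=-2]  = 14
Yield = -Humidity + 3Wet + 5  [with Humidity=14, Wet=-2]  = -15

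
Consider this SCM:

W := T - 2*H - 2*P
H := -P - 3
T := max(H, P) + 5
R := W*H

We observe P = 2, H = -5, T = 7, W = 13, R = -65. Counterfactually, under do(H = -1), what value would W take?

5

Under do(H=-1), the mechanism H := -P - 3 is discarded; H is fixed at -1.
T = max(H, P) + 5  [with H=-1, P=2]  = 7
W = T - 2*H - 2*P  [with T=7, H=-1, P=2]  = 5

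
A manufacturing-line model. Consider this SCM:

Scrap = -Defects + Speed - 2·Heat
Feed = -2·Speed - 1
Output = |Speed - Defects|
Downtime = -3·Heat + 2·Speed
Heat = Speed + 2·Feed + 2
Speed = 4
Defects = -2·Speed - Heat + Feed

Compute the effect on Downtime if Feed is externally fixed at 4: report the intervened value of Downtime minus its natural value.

Under do(Feed=4), the mechanism Feed = -2·Speed - 1 is discarded; Feed is fixed at 4.
Heat = Speed + 2·Feed + 2  [with Speed=4, Feed=4]  = 14
Downtime = -3·Heat + 2·Speed  [with Heat=14, Speed=4]  = -34
Without intervention: Feed = -2·Speed - 1  [with Speed=4]  = -9; Heat = Speed + 2·Feed + 2  [with Speed=4, Feed=-9]  = -12; Downtime = -3·Heat + 2·Speed  [with Heat=-12, Speed=4]  = 44.
Change = -34 − 44 = -78.

-78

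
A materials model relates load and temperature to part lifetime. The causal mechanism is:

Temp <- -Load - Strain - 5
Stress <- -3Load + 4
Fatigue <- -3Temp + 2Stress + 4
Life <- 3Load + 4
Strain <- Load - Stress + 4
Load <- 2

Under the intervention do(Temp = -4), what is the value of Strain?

8

Under do(Temp=-4), the mechanism Temp <- -Load - Strain - 5 is discarded; Temp is fixed at -4.
Since Strain is not a descendant of the intervened variable, it is unaffected.
Stress = -3Load + 4  [with Load=2]  = -2
Strain = Load - Stress + 4  [with Load=2, Stress=-2]  = 8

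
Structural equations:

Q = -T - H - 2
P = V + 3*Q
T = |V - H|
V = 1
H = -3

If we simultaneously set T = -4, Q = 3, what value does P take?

Setting T = -4, Q = 3 by intervention discards those variables' equations.
P = V + 3*Q  [with V=1, Q=3]  = 10

10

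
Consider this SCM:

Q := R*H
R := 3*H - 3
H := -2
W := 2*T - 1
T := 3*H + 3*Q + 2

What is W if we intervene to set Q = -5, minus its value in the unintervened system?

-138

do(Q=-5) replaces the equation Q := R*H with the constant Q = -5.
T = 3*H + 3*Q + 2  [with H=-2, Q=-5]  = -19
W = 2*T - 1  [with T=-19]  = -39
Without intervention: R = 3*H - 3  [with H=-2]  = -9; Q = R*H  [with R=-9, H=-2]  = 18; T = 3*H + 3*Q + 2  [with H=-2, Q=18]  = 50; W = 2*T - 1  [with T=50]  = 99.
Change = -39 − 99 = -138.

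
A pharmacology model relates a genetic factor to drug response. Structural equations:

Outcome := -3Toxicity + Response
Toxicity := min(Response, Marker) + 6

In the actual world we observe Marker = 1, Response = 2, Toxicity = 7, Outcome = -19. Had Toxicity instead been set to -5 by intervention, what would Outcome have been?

17

The intervention breaks the incoming arrows to Toxicity: Toxicity := min(Response, Marker) + 6 no longer applies, and Toxicity = -5.
Outcome = -3Toxicity + Response  [with Toxicity=-5, Response=2]  = 17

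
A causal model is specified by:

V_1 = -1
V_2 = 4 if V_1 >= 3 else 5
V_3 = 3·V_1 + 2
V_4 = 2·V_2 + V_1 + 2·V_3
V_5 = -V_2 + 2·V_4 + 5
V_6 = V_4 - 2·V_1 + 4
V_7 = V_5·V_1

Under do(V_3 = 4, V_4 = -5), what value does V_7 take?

Under do(V_3 = 4, V_4 = -5), each intervened variable's structural equation is replaced by its fixed value.
V_2 = 4 if V_1 >= 3 else 5  [with V_1=-1]  = 5
V_5 = -V_2 + 2·V_4 + 5  [with V_2=5, V_4=-5]  = -10
V_7 = V_5·V_1  [with V_5=-10, V_1=-1]  = 10

10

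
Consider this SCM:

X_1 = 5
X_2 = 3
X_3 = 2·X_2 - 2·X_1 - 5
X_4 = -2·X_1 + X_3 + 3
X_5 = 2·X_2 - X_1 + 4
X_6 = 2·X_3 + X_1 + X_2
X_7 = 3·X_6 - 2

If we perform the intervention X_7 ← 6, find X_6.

Intervening sets X_7 = 6 and removes its equation (X_7 = 3·X_6 - 2).
Since X_6 is not a descendant of the intervened variable, it is unaffected.
X_3 = 2·X_2 - 2·X_1 - 5  [with X_2=3, X_1=5]  = -9
X_6 = 2·X_3 + X_1 + X_2  [with X_3=-9, X_1=5, X_2=3]  = -10

-10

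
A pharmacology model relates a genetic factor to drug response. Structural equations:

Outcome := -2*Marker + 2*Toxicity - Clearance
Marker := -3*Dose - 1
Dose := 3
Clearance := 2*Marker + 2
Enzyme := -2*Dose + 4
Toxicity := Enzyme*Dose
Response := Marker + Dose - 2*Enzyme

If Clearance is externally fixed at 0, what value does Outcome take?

Intervening sets Clearance = 0 and removes its equation (Clearance := 2*Marker + 2).
Enzyme = -2*Dose + 4  [with Dose=3]  = -2
Marker = -3*Dose - 1  [with Dose=3]  = -10
Toxicity = Enzyme*Dose  [with Enzyme=-2, Dose=3]  = -6
Outcome = -2*Marker + 2*Toxicity - Clearance  [with Marker=-10, Toxicity=-6, Clearance=0]  = 8

8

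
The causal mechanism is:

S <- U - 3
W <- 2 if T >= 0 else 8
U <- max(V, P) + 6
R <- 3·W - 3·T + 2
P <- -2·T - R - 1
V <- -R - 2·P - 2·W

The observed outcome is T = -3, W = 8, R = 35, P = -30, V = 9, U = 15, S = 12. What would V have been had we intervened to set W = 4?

do(W=4) replaces the equation W <- 2 if T >= 0 else 8 with the constant W = 4.
R = 3·W - 3·T + 2  [with W=4, T=-3]  = 23
P = -2·T - R - 1  [with T=-3, R=23]  = -18
V = -R - 2·P - 2·W  [with R=23, P=-18, W=4]  = 5

5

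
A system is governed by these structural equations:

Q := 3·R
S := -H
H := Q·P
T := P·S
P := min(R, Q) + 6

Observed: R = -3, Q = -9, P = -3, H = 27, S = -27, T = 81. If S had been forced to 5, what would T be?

-15

The intervention breaks the incoming arrows to S: S := -H no longer applies, and S = 5.
Q = 3·R  [with R=-3]  = -9
P = min(R, Q) + 6  [with R=-3, Q=-9]  = -3
T = P·S  [with P=-3, S=5]  = -15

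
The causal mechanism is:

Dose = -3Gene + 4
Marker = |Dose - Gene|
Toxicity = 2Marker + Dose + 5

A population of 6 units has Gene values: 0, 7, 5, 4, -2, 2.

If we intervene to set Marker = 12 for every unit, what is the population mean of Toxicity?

25

The intervention sets Marker=12 in all 6 units regardless of Gene. Recomputing Toxicity per unit gives 33, 12, 18, 21, 39, 27; average 25.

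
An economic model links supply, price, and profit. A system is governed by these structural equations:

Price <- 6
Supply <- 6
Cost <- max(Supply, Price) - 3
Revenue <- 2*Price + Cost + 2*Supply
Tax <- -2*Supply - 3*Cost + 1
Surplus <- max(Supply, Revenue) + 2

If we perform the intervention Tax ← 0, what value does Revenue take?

The intervention breaks the incoming arrows to Tax: Tax <- -2*Supply - 3*Cost + 1 no longer applies, and Tax = 0.
Since Revenue is not a descendant of the intervened variable, it is unaffected.
Cost = max(Supply, Price) - 3  [with Supply=6, Price=6]  = 3
Revenue = 2*Price + Cost + 2*Supply  [with Price=6, Cost=3, Supply=6]  = 27

27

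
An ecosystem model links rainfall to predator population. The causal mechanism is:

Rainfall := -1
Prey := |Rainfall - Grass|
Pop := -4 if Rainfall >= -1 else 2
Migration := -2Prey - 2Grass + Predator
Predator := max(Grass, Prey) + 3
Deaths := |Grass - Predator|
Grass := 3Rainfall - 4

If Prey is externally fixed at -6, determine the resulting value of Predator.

-3

The intervention breaks the incoming arrows to Prey: Prey := |Rainfall - Grass| no longer applies, and Prey = -6.
Grass = 3Rainfall - 4  [with Rainfall=-1]  = -7
Predator = max(Grass, Prey) + 3  [with Grass=-7, Prey=-6]  = -3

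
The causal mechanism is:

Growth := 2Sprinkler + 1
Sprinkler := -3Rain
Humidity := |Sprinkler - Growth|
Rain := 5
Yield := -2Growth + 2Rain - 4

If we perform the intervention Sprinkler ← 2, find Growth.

The intervention breaks the incoming arrows to Sprinkler: Sprinkler := -3Rain no longer applies, and Sprinkler = 2.
Growth = 2Sprinkler + 1  [with Sprinkler=2]  = 5

5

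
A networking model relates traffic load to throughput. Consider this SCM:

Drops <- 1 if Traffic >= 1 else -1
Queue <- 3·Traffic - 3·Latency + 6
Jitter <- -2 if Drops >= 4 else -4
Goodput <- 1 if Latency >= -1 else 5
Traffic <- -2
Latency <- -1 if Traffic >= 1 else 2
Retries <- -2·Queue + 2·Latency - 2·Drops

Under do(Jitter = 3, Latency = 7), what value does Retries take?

58

The joint intervention fixes Jitter = 3, Latency = 7, removing each variable's own equation.
Queue = 3·Traffic - 3·Latency + 6  [with Traffic=-2, Latency=7]  = -21
Drops = 1 if Traffic >= 1 else -1  [with Traffic=-2]  = -1
Retries = -2·Queue + 2·Latency - 2·Drops  [with Queue=-21, Latency=7, Drops=-1]  = 58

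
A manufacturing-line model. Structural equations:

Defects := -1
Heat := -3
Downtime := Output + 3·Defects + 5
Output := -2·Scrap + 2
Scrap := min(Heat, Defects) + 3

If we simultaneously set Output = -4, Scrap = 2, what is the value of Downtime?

The joint intervention fixes Output = -4, Scrap = 2, removing each variable's own equation.
Downtime = Output + 3·Defects + 5  [with Output=-4, Defects=-1]  = -2

-2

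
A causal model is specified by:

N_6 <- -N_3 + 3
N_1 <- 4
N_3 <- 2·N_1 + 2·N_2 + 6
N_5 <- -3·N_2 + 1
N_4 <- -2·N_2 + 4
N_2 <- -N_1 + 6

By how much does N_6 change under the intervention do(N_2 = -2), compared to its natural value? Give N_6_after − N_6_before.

Under do(N_2=-2), the mechanism N_2 <- -N_1 + 6 is discarded; N_2 is fixed at -2.
N_3 = 2·N_1 + 2·N_2 + 6  [with N_1=4, N_2=-2]  = 10
N_6 = -N_3 + 3  [with N_3=10]  = -7
Without intervention: N_2 = -N_1 + 6  [with N_1=4]  = 2; N_3 = 2·N_1 + 2·N_2 + 6  [with N_1=4, N_2=2]  = 18; N_6 = -N_3 + 3  [with N_3=18]  = -15.
Change = -7 − (-15) = 8.

8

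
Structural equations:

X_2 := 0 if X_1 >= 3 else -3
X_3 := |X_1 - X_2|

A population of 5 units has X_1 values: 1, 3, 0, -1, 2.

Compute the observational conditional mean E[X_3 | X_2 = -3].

Conditioning on X_2=-3 selects the 4 unit(s) with X_1 ∈ {1, 0, -1, 2}. Their X_3 values: 4, 3, 2, 5. Mean = 3.5.

3.5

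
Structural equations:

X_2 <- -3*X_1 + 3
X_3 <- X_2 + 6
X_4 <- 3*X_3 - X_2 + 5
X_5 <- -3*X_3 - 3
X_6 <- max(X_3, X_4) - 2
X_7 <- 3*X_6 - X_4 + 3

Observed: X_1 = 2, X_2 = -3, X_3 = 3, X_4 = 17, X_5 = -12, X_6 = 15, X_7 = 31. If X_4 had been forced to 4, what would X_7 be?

5

The intervention breaks the incoming arrows to X_4: X_4 <- 3*X_3 - X_2 + 5 no longer applies, and X_4 = 4.
X_2 = -3*X_1 + 3  [with X_1=2]  = -3
X_3 = X_2 + 6  [with X_2=-3]  = 3
X_6 = max(X_3, X_4) - 2  [with X_3=3, X_4=4]  = 2
X_7 = 3*X_6 - X_4 + 3  [with X_6=2, X_4=4]  = 5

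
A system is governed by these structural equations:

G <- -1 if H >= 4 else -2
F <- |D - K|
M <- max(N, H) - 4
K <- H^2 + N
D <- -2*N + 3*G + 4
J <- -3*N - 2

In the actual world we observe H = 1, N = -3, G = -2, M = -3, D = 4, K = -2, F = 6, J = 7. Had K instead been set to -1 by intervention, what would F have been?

Intervening sets K = -1 and removes its equation (K <- H^2 + N).
G = -1 if H >= 4 else -2  [with H=1]  = -2
D = -2*N + 3*G + 4  [with N=-3, G=-2]  = 4
F = |D - K|  [with D=4, K=-1]  = 5

5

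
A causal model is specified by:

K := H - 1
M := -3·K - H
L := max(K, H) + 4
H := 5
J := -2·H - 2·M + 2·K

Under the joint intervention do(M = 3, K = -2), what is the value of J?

The joint intervention fixes M = 3, K = -2, removing each variable's own equation.
J = -2·H - 2·M + 2·K  [with H=5, M=3, K=-2]  = -20

-20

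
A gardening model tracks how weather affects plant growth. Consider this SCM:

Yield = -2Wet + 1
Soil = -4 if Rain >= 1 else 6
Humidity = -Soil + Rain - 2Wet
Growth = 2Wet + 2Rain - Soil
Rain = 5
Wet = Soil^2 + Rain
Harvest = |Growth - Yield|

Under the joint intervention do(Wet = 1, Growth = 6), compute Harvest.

7

Under do(Wet = 1, Growth = 6), each intervened variable's structural equation is replaced by its fixed value.
Yield = -2Wet + 1  [with Wet=1]  = -1
Harvest = |Growth - Yield|  [with Growth=6, Yield=-1]  = 7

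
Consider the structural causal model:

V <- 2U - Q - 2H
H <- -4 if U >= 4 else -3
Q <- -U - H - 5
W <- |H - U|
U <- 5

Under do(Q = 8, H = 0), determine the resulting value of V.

2

Setting Q = 8, H = 0 by intervention discards those variables' equations.
V = 2U - Q - 2H  [with U=5, Q=8, H=0]  = 2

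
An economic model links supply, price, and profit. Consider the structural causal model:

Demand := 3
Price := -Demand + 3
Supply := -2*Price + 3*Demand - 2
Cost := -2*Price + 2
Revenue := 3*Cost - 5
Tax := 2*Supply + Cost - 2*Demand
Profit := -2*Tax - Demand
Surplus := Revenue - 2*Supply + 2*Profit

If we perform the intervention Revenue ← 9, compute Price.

0

Under do(Revenue=9), the mechanism Revenue := 3*Cost - 5 is discarded; Revenue is fixed at 9.
No directed path runs from Revenue to Price, so Price keeps its natural value.
Price = -Demand + 3  [with Demand=3]  = 0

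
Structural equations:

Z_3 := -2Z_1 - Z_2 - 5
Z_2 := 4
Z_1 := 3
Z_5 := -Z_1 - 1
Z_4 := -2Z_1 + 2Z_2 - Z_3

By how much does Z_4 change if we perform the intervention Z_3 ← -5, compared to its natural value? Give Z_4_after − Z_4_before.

The intervention breaks the incoming arrows to Z_3: Z_3 := -2Z_1 - Z_2 - 5 no longer applies, and Z_3 = -5.
Z_4 = -2Z_1 + 2Z_2 - Z_3  [with Z_1=3, Z_2=4, Z_3=-5]  = 7
Without intervention: Z_3 = -2Z_1 - Z_2 - 5  [with Z_1=3, Z_2=4]  = -15; Z_4 = -2Z_1 + 2Z_2 - Z_3  [with Z_1=3, Z_2=4, Z_3=-15]  = 17.
Change = 7 − 17 = -10.

-10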